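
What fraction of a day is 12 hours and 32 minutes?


Total minutes: 12×60 + 32 = 752
Day = 24×60 = 1440 minutes
Fraction = 752/1440 ≈ 0.5222
As a percentage: 752/1440 × 100 ≈ 52.22%

0.5222 (52.22%)


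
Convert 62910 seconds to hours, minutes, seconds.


Hours: 62910 ÷ 3600 = 17 remainder 1710
Minutes: 1710 ÷ 60 = 28 remainder 30
Seconds: 30

17h 28m 30s


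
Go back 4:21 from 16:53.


Start: 1013 minutes from midnight
Subtract: 261 minutes
Remaining: 1013 - 261 = 752
Hours: 12, Minutes: 32

12:32


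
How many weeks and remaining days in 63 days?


9 weeks 0 days

Weeks: 63 ÷ 7 = 9 remainder 0


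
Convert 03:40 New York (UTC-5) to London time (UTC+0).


08:40

Time difference = UTC+0 - UTC-5 = +5 hours
New hour = (3 + 5) mod 24
= 8 mod 24 = 8
Minutes unchanged → 08:40


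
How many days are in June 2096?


Month: June (month 6)
June has 30 days

30 days


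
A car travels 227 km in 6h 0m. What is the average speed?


Distance: 227 km
Time: 6 hours
Speed = 227 / 6 ≈ 37.8 km/h

37.8 km/h


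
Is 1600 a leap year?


Yes

Rules: divisible by 4 AND (not by 100 OR by 400)
1600 ÷ 4 = 400 exactly → divisible by 4
1600 ÷ 100 = 16 exactly → divisible by 100
1600 ÷ 400 = 4 exactly → divisible by 400
Divisible by 400 → leap year


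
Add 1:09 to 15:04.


Start: 904 minutes from midnight
Add: 69 minutes
Total: 973 minutes
Hours: 973 ÷ 60 = 16 remainder 13

16:13


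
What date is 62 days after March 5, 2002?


May 6, 2002

Start: March 5, 2002
Add 62 days
March 5 → April 1: 31 - 5 + 1 = 27 days (62 - 27 = 35 left)
April 1 → May 1: 30 - 1 + 1 = 30 days (35 - 30 = 5 left)
May 1 + 5 = May 6, 2002


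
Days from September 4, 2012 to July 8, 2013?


307 days

From September 4, 2012 to July 8, 2013
Rest of September 2012: 30 - 4 = 26
Full months: October 31, November 30, December 31, January 31, February 2013 28, March 31, April 30, May 31, June 30
Days into July 2013: 8
Total = 26 + 31 + 30 + 31 + 31 + 28 + 31 + 30 + 31 + 30 + 8 = 307 days


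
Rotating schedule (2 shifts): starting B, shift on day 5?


Shift B

Shifts: A, B
Start: B (index 1)
Day 5: (1 + 5 - 1) mod 2
= 5 mod 2
= 1
Index 1 → shift B


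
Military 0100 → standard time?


1:00 AM

Hour: 1
1 < 12 → AM


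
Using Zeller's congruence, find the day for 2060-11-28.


Zeller's congruence:
q=28, m=11, k=60, j=20
h = (28 + ⌊13×12/5⌋ + 60 + ⌊60/4⌋ + ⌊20/4⌋ - 2×20) mod 7
= (28 + 31 + 60 + 15 + 5 - 40) mod 7
= 99 mod 7 = 1
h=1 → Sunday

Sunday


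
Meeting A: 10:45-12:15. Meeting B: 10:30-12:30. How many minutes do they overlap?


90 minutes

Meeting A: 645-735 (in minutes from midnight)
Meeting B: 630-750
Overlap start = max(645, 630) = 645
Overlap end = min(735, 750) = 735
Overlap = max(0, 735 - 645) = 90 min


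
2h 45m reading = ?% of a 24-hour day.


11.5%

Time: 165 minutes
Day: 1440 minutes
Percentage = (165/1440) × 100 ≈ 11.5%


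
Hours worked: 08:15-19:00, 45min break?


Total time = (19×60+0) - (8×60+15)
= 1140 - 495 = 645 min
Minus break: 645 - 45 = 600 min
= 10h 0m

10h 0m (600 minutes)


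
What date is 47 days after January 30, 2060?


Start: January 30, 2060
Add 47 days
January 30 → February 1: 31 - 30 + 1 = 2 days (47 - 2 = 45 left)
February 1 → March 1: 29 - 1 + 1 = 29 days (45 - 29 = 16 left)
March 1 + 16 = March 17, 2060

March 17, 2060


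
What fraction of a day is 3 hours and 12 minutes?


Total minutes: 3×60 + 12 = 192
Day = 24×60 = 1440 minutes
Fraction = 192/1440 ≈ 0.1333
As a percentage: 192/1440 × 100 ≈ 13.33%

0.1333 (13.33%)


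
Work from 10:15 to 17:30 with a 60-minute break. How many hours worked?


Total time = (17×60+30) - (10×60+15)
= 1050 - 615 = 435 min
Minus break: 435 - 60 = 375 min
= 6h 15m

6h 15m (375 minutes)


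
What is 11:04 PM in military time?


Input: 11:04 PM
PM: 11 + 12 = 23

23:04


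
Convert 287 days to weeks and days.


Weeks: 287 ÷ 7 = 41 remainder 0

41 weeks 0 days


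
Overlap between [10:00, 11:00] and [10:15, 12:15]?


45 minutes

Meeting A: 600-660 (in minutes from midnight)
Meeting B: 615-735
Overlap start = max(600, 615) = 615
Overlap end = min(660, 735) = 660
Overlap = max(0, 660 - 615) = 45 min


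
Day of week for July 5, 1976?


Monday

Zeller's congruence:
q=5, m=7, k=76, j=19
h = (5 + ⌊13×8/5⌋ + 76 + ⌊76/4⌋ + ⌊19/4⌋ - 2×19) mod 7
= (5 + 20 + 76 + 19 + 4 - 38) mod 7
= 86 mod 7 = 2
h=2 → Monday


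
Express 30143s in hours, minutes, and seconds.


8h 22m 23s

Hours: 30143 ÷ 3600 = 8 remainder 1343
Minutes: 1343 ÷ 60 = 22 remainder 23
Seconds: 23


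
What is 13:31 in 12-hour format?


Hour: 13
13 - 12 = 1 → PM

1:31 PM


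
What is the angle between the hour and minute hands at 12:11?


60.5°

Hour hand (12 ≡ 0 on the dial): 0×30 + 11×0.5 = 5.5°
Minute hand = 11×6 = 66°
Difference = |5.5 - 66| = 60.5°


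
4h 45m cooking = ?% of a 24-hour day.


Time: 285 minutes
Day: 1440 minutes
Percentage = (285/1440) × 100 ≈ 19.8%

19.8%


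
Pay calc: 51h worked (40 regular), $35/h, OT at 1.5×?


Regular: 40h × $35 = $1400.00
Overtime: 51 - 40 = 11h
OT pay: 11h × $35 × 1.5 = $577.50
Total = $1400.00 + $577.50 = $1977.50

$1977.50


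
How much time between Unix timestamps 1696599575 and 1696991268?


391693 seconds (108.8 hours / 4.53 days)

Difference = 1696991268 - 1696599575 = 391693 seconds
In hours: 391693 / 3600 ≈ 108.8
In days: 391693 / 86400 ≈ 4.53


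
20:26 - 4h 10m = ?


16:16

Start: 1226 minutes from midnight
Subtract: 250 minutes
Remaining: 1226 - 250 = 976
Hours: 16, Minutes: 16


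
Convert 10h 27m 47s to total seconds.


37667 seconds

Hours: 10 × 3600 = 36000
Minutes: 27 × 60 = 1620
Seconds: 47
Total = 36000 + 1620 + 47 = 37667


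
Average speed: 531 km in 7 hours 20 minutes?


Distance: 531 km
Time: 7h 20m = 440 min = 440/60 = 22/3 hours
Speed = 531 ÷ (22/3) = 531 × 3 / 22 = 1593/22 ≈ 72.4 km/h

72.4 km/h


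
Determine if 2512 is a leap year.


Yes

Rules: divisible by 4 AND (not by 100 OR by 400)
2512 ÷ 4 = 628 exactly → divisible by 4
2512 ÷ 100 = 25 remainder 12 → not divisible by 100
Divisible by 4 but not by 100 → leap year


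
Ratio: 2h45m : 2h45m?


Duration 1: 165 minutes
Duration 2: 165 minutes
Ratio = 165:165
GCD = 165
Simplified = 1:1
As a decimal: 1/1 = 1.00

1:1 (1.00)


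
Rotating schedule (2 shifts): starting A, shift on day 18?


Shifts: A, B
Start: A (index 0)
Day 18: (0 + 18 - 1) mod 2
= 17 mod 2
= 1
Index 1 → shift B

Shift B


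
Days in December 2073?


31 days

Month: December (month 12)
December has 31 days


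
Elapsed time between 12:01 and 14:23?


2h 22m

End time in minutes: 14×60 + 23 = 863
Start time in minutes: 12×60 + 1 = 721
Difference = 863 - 721 = 142 minutes
= 2 hours 22 minutes


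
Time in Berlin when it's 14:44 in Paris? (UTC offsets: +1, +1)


Time difference = UTC+1 - UTC+1 = +0 hours
New hour = (14 + 0) mod 24
= 14 mod 24 = 14
Minutes unchanged → 14:44

14:44


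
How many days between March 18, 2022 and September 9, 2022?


175 days

From March 18, 2022 to September 9, 2022
Rest of March 2022: 31 - 18 = 13
Full months: April 30, May 31, June 30, July 31, August 31
Days into September 2022: 9
Total = 13 + 30 + 31 + 30 + 31 + 31 + 9 = 175 days


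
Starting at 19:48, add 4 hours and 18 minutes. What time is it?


00:06 (next day)

Start: 1188 minutes from midnight
Add: 258 minutes
Total: 1446 minutes
Hours: 1446 ÷ 60 = 24 remainder 6
24 ≥ 24 → 24 - 24 = 0 (next day)


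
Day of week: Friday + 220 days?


Start: Friday (index 4)
(4 + 220) mod 7
= 224 mod 7
= 0
Index 0 → Monday

Monday


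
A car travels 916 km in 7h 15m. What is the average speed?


126.3 km/h

Distance: 916 km
Time: 7h 15m = 435 min = 435/60 = 29/4 hours
Speed = 916 ÷ (29/4) = 916 × 4 / 29 = 3664/29 ≈ 126.3 km/h


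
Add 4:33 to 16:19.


Start: 979 minutes from midnight
Add: 273 minutes
Total: 1252 minutes
Hours: 1252 ÷ 60 = 20 remainder 52

20:52


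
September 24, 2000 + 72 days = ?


Start: September 24, 2000
Add 72 days
September 24 → October 1: 30 - 24 + 1 = 7 days (72 - 7 = 65 left)
October 1 → November 1: 31 - 1 + 1 = 31 days (65 - 31 = 34 left)
November 1 → December 1: 30 - 1 + 1 = 30 days (34 - 30 = 4 left)
December 1 + 4 = December 5, 2000

December 5, 2000


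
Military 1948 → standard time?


Hour: 19
19 - 12 = 7 → PM

7:48 PM


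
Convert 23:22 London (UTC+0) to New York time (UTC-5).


18:22

Time difference = UTC-5 - UTC+0 = -5 hours
New hour = (23 -5) mod 24
= 18 mod 24 = 18
Minutes unchanged → 18:22


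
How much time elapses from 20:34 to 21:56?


1h 22m

End time in minutes: 21×60 + 56 = 1316
Start time in minutes: 20×60 + 34 = 1234
Difference = 1316 - 1234 = 82 minutes
= 1 hours 22 minutes


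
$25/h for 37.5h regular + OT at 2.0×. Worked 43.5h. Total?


$1237.50

Regular: 37.5h × $25 = $937.50
Overtime: 43.5 - 37.5 = 6.0h
OT pay: 6.0h × $25 × 2.0 = $300.00
Total = $937.50 + $300.00 = $1237.50


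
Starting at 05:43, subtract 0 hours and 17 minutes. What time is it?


Start: 343 minutes from midnight
Subtract: 17 minutes
Remaining: 343 - 17 = 326
Hours: 5, Minutes: 26

05:26


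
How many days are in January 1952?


Month: January (month 1)
January has 31 days

31 days


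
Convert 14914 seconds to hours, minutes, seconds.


Hours: 14914 ÷ 3600 = 4 remainder 514
Minutes: 514 ÷ 60 = 8 remainder 34
Seconds: 34

4h 8m 34s


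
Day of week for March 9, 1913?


Sunday

Zeller's congruence:
q=9, m=3, k=13, j=19
h = (9 + ⌊13×4/5⌋ + 13 + ⌊13/4⌋ + ⌊19/4⌋ - 2×19) mod 7
= (9 + 10 + 13 + 3 + 4 - 38) mod 7
= 1 mod 7 = 1
h=1 → Sunday


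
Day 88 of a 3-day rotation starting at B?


Shift B

Shifts: A, B, C
Start: B (index 1)
Day 88: (1 + 88 - 1) mod 3
= 88 mod 3
= 1
Index 1 → shift B


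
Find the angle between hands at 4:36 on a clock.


Hour hand = 4×30 + 36×0.5 = 138.0°
Minute hand = 36×6 = 216°
Difference = |138.0 - 216| = 78.0°

78.0°


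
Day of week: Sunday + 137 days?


Start: Sunday (index 6)
(6 + 137) mod 7
= 143 mod 7
= 3
Index 3 → Thursday

Thursday


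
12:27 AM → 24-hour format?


Input: 12:27 AM
12 AM → 00 (midnight)

00:27


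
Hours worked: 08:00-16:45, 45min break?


8h 0m (480 minutes)

Total time = (16×60+45) - (8×60+0)
= 1005 - 480 = 525 min
Minus break: 525 - 45 = 480 min
= 8h 0m


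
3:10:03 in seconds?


11403 seconds

Hours: 3 × 3600 = 10800
Minutes: 10 × 60 = 600
Seconds: 3
Total = 10800 + 600 + 3 = 11403


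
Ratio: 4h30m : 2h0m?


9:4 (2.25)

Duration 1: 270 minutes
Duration 2: 120 minutes
Ratio = 270:120
GCD = 30
Simplified = 9:4
As a decimal: 9/4 = 2.25


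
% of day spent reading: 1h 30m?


6.3%

Time: 90 minutes
Day: 1440 minutes
Percentage = (90/1440) × 100 ≈ 6.3%


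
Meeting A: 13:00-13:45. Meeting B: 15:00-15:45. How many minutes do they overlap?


0 minutes

Meeting A: 780-825 (in minutes from midnight)
Meeting B: 900-945
Overlap start = max(780, 900) = 900
Overlap end = min(825, 945) = 825
Overlap = max(0, 825 - 900) = 0 min


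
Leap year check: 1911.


No

Rules: divisible by 4 AND (not by 100 OR by 400)
1911 ÷ 4 = 477 remainder 3 → not divisible by 4
Not divisible by 4 → not a leap year


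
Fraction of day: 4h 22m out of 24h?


Total minutes: 4×60 + 22 = 262
Day = 24×60 = 1440 minutes
Fraction = 262/1440 ≈ 0.1819
As a percentage: 262/1440 × 100 ≈ 18.19%

0.1819 (18.19%)


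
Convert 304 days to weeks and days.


Weeks: 304 ÷ 7 = 43 remainder 3

43 weeks 3 days


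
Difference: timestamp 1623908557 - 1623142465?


766092 seconds (212.8 hours / 8.87 days)

Difference = 1623908557 - 1623142465 = 766092 seconds
In hours: 766092 / 3600 ≈ 212.8
In days: 766092 / 86400 ≈ 8.87


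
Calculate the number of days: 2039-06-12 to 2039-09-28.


108 days

From June 12, 2039 to September 28, 2039
Rest of June 2039: 30 - 12 = 18
Full months: July 31, August 31
Days into September 2039: 28
Total = 18 + 31 + 31 + 28 = 108 days


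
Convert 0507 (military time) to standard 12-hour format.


Hour: 5
5 < 12 → AM

5:07 AM


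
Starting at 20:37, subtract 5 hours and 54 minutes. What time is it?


14:43

Start: 1237 minutes from midnight
Subtract: 354 minutes
Remaining: 1237 - 354 = 883
Hours: 14, Minutes: 43


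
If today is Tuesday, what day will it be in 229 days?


Start: Tuesday (index 1)
(1 + 229) mod 7
= 230 mod 7
= 6
Index 6 → Sunday

Sunday


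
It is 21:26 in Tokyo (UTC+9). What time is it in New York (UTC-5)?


07:26

Time difference = UTC-5 - UTC+9 = -14 hours
New hour = (21 -14) mod 24
= 7 mod 24 = 7
Minutes unchanged → 07:26


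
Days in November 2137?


30 days

Month: November (month 11)
November has 30 days


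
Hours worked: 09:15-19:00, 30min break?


9h 15m (555 minutes)

Total time = (19×60+0) - (9×60+15)
= 1140 - 555 = 585 min
Minus break: 585 - 30 = 555 min
= 9h 15m


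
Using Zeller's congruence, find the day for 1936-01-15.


Wednesday

Zeller's congruence:
q=15, m=13, k=35, j=19
h = (15 + ⌊13×14/5⌋ + 35 + ⌊35/4⌋ + ⌊19/4⌋ - 2×19) mod 7
= (15 + 36 + 35 + 8 + 4 - 38) mod 7
= 60 mod 7 = 4
h=4 → Wednesday


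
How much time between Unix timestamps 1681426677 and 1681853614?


Difference = 1681853614 - 1681426677 = 426937 seconds
In hours: 426937 / 3600 ≈ 118.6
In days: 426937 / 86400 ≈ 4.94

426937 seconds (118.6 hours / 4.94 days)


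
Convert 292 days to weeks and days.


41 weeks 5 days

Weeks: 292 ÷ 7 = 41 remainder 5


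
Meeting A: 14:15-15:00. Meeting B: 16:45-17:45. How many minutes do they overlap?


0 minutes

Meeting A: 855-900 (in minutes from midnight)
Meeting B: 1005-1065
Overlap start = max(855, 1005) = 1005
Overlap end = min(900, 1065) = 900
Overlap = max(0, 900 - 1005) = 0 min


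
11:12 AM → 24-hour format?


11:12

Input: 11:12 AM
AM hour stays: 11


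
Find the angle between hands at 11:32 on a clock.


Hour hand = 11×30 + 32×0.5 = 346.0°
Minute hand = 32×6 = 192°
Difference = |346.0 - 192| = 154.0°

154.0°


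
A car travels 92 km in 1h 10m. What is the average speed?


78.9 km/h

Distance: 92 km
Time: 1h 10m = 70 min = 70/60 = 7/6 hours
Speed = 92 ÷ (7/6) = 92 × 6 / 7 = 552/7 ≈ 78.9 km/h


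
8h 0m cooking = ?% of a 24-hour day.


33.3%

Time: 480 minutes
Day: 1440 minutes
Percentage = (480/1440) × 100 ≈ 33.3%


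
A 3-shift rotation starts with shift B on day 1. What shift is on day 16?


Shift B

Shifts: A, B, C
Start: B (index 1)
Day 16: (1 + 16 - 1) mod 3
= 16 mod 3
= 1
Index 1 → shift B


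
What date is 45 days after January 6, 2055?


Start: January 6, 2055
Add 45 days
January 6 → February 1: 31 - 6 + 1 = 26 days (45 - 26 = 19 left)
February 1 + 19 = February 20, 2055

February 20, 2055


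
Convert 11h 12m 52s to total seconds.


40372 seconds

Hours: 11 × 3600 = 39600
Minutes: 12 × 60 = 720
Seconds: 52
Total = 39600 + 720 + 52 = 40372


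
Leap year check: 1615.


No

Rules: divisible by 4 AND (not by 100 OR by 400)
1615 ÷ 4 = 403 remainder 3 → not divisible by 4
Not divisible by 4 → not a leap year


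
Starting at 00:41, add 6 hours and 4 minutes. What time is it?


Start: 41 minutes from midnight
Add: 364 minutes
Total: 405 minutes
Hours: 405 ÷ 60 = 6 remainder 45

06:45


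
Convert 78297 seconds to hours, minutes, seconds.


21h 44m 57s

Hours: 78297 ÷ 3600 = 21 remainder 2697
Minutes: 2697 ÷ 60 = 44 remainder 57
Seconds: 57


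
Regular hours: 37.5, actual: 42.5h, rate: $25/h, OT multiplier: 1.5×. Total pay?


Regular: 37.5h × $25 = $937.50
Overtime: 42.5 - 37.5 = 5.0h
OT pay: 5.0h × $25 × 1.5 = $187.50
Total = $937.50 + $187.50 = $1125.00

$1125.00


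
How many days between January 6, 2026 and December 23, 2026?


351 days

From January 6, 2026 to December 23, 2026
Rest of January 2026: 31 - 6 = 25
Full months: February 2026 28, March 31, April 30, May 31, June 30, July 31, August 31, September 30, October 31, November 30
Days into December 2026: 23
Total = 25 + 28 + 31 + 30 + 31 + 30 + 31 + 31 + 30 + 31 + 30 + 23 = 351 days


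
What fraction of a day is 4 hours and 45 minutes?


Total minutes: 4×60 + 45 = 285
Day = 24×60 = 1440 minutes
Fraction = 285/1440 ≈ 0.1979
As a percentage: 285/1440 × 100 ≈ 19.79%

0.1979 (19.79%)


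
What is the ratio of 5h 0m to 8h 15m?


20:33 (0.61)

Duration 1: 300 minutes
Duration 2: 495 minutes
Ratio = 300:495
GCD = 15
Simplified = 20:33
As a decimal: 20/33 ≈ 0.61


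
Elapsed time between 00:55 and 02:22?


1h 27m

End time in minutes: 2×60 + 22 = 142
Start time in minutes: 0×60 + 55 = 55
Difference = 142 - 55 = 87 minutes
= 1 hours 27 minutes


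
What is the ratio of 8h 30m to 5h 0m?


17:10 (1.70)

Duration 1: 510 minutes
Duration 2: 300 minutes
Ratio = 510:300
GCD = 30
Simplified = 17:10
As a decimal: 17/10 = 1.70


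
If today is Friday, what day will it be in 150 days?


Start: Friday (index 4)
(4 + 150) mod 7
= 154 mod 7
= 0
Index 0 → Monday

Monday


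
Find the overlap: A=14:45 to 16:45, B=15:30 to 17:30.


75 minutes

Meeting A: 885-1005 (in minutes from midnight)
Meeting B: 930-1050
Overlap start = max(885, 930) = 930
Overlap end = min(1005, 1050) = 1005
Overlap = max(0, 1005 - 930) = 75 min


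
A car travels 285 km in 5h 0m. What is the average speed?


57.0 km/h

Distance: 285 km
Time: 5 hours
Speed = 285 / 5 = 57.0 km/h


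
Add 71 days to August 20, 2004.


October 30, 2004

Start: August 20, 2004
Add 71 days
August 20 → September 1: 31 - 20 + 1 = 12 days (71 - 12 = 59 left)
September 1 → October 1: 30 - 1 + 1 = 30 days (59 - 30 = 29 left)
October 1 + 29 = October 30, 2004


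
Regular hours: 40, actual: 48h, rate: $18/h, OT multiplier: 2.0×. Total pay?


$1008.00

Regular: 40h × $18 = $720.00
Overtime: 48 - 40 = 8h
OT pay: 8h × $18 × 2.0 = $288.00
Total = $720.00 + $288.00 = $1008.00


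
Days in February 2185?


28 days

Month: February (month 2)
February: 28 or 29 (leap year)
2185 leap year? No


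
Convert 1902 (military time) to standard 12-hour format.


7:02 PM

Hour: 19
19 - 12 = 7 → PM


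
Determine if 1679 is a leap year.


Rules: divisible by 4 AND (not by 100 OR by 400)
1679 ÷ 4 = 419 remainder 3 → not divisible by 4
Not divisible by 4 → not a leap year

No


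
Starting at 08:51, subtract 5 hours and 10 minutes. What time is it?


Start: 531 minutes from midnight
Subtract: 310 minutes
Remaining: 531 - 310 = 221
Hours: 3, Minutes: 41

03:41


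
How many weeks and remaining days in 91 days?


13 weeks 0 days

Weeks: 91 ÷ 7 = 13 remainder 0


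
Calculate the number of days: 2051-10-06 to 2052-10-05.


From October 6, 2051 to October 5, 2052
Rest of October 2051: 31 - 6 = 25
Full months: November 30, December 31, January 31, February 2052 29, March 31, April 30, May 31, June 30, July 31, August 31, September 30
Days into October 2052: 5
Total = 25 + 30 + 31 + 31 + 29 + 31 + 30 + 31 + 30 + 31 + 31 + 30 + 5 = 365 days

365 days


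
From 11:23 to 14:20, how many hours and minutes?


2h 57m

End time in minutes: 14×60 + 20 = 860
Start time in minutes: 11×60 + 23 = 683
Difference = 860 - 683 = 177 minutes
= 2 hours 57 minutes


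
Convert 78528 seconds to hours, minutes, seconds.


Hours: 78528 ÷ 3600 = 21 remainder 2928
Minutes: 2928 ÷ 60 = 48 remainder 48
Seconds: 48

21h 48m 48s


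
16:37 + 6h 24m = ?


23:01

Start: 997 minutes from midnight
Add: 384 minutes
Total: 1381 minutes
Hours: 1381 ÷ 60 = 23 remainder 1


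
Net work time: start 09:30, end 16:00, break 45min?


5h 45m (345 minutes)

Total time = (16×60+0) - (9×60+30)
= 960 - 570 = 390 min
Minus break: 390 - 45 = 345 min
= 5h 45m


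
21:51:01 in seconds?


78661 seconds

Hours: 21 × 3600 = 75600
Minutes: 51 × 60 = 3060
Seconds: 1
Total = 75600 + 3060 + 1 = 78661


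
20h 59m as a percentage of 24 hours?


Total minutes: 20×60 + 59 = 1259
Day = 24×60 = 1440 minutes
Fraction = 1259/1440 ≈ 0.8743
As a percentage: 1259/1440 × 100 ≈ 87.43%

0.8743 (87.43%)


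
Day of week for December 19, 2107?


Monday

Zeller's congruence:
q=19, m=12, k=7, j=21
h = (19 + ⌊13×13/5⌋ + 7 + ⌊7/4⌋ + ⌊21/4⌋ - 2×21) mod 7
= (19 + 33 + 7 + 1 + 5 - 42) mod 7
= 23 mod 7 = 2
h=2 → Monday


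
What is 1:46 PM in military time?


13:46

Input: 1:46 PM
PM: 1 + 12 = 13


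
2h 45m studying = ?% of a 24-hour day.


Time: 165 minutes
Day: 1440 minutes
Percentage = (165/1440) × 100 ≈ 11.5%

11.5%


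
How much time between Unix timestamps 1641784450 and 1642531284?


Difference = 1642531284 - 1641784450 = 746834 seconds
In hours: 746834 / 3600 ≈ 207.5
In days: 746834 / 86400 ≈ 8.64

746834 seconds (207.5 hours / 8.64 days)


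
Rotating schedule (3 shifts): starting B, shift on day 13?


Shift B

Shifts: A, B, C
Start: B (index 1)
Day 13: (1 + 13 - 1) mod 3
= 13 mod 3
= 1
Index 1 → shift B


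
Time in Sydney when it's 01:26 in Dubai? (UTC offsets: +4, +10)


07:26

Time difference = UTC+10 - UTC+4 = +6 hours
New hour = (1 + 6) mod 24
= 7 mod 24 = 7
Minutes unchanged → 07:26


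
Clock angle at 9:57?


43.5°

Hour hand = 9×30 + 57×0.5 = 298.5°
Minute hand = 57×6 = 342°
Difference = |298.5 - 342| = 43.5°


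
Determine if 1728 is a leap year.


Rules: divisible by 4 AND (not by 100 OR by 400)
1728 ÷ 4 = 432 exactly → divisible by 4
1728 ÷ 100 = 17 remainder 28 → not divisible by 100
Divisible by 4 but not by 100 → leap year

Yes


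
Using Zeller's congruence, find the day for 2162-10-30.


Zeller's congruence:
q=30, m=10, k=62, j=21
h = (30 + ⌊13×11/5⌋ + 62 + ⌊62/4⌋ + ⌊21/4⌋ - 2×21) mod 7
= (30 + 28 + 62 + 15 + 5 - 42) mod 7
= 98 mod 7 = 0
h=0 → Saturday

Saturday


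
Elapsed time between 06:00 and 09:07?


3h 7m

End time in minutes: 9×60 + 7 = 547
Start time in minutes: 6×60 + 0 = 360
Difference = 547 - 360 = 187 minutes
= 3 hours 7 minutes


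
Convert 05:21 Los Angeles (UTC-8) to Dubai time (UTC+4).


Time difference = UTC+4 - UTC-8 = +12 hours
New hour = (5 + 12) mod 24
= 17 mod 24 = 17
Minutes unchanged → 17:21

17:21


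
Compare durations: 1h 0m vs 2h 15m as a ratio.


Duration 1: 60 minutes
Duration 2: 135 minutes
Ratio = 60:135
GCD = 15
Simplified = 4:9
As a decimal: 4/9 ≈ 0.44

4:9 (0.44)


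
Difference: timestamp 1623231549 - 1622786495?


Difference = 1623231549 - 1622786495 = 445054 seconds
In hours: 445054 / 3600 ≈ 123.6
In days: 445054 / 86400 ≈ 5.15

445054 seconds (123.6 hours / 5.15 days)


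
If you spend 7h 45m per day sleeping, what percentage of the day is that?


32.3%

Time: 465 minutes
Day: 1440 minutes
Percentage = (465/1440) × 100 ≈ 32.3%


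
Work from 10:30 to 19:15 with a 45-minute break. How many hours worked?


Total time = (19×60+15) - (10×60+30)
= 1155 - 630 = 525 min
Minus break: 525 - 45 = 480 min
= 8h 0m

8h 0m (480 minutes)


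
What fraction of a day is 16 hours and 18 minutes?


Total minutes: 16×60 + 18 = 978
Day = 24×60 = 1440 minutes
Fraction = 978/1440 ≈ 0.6792
As a percentage: 978/1440 × 100 ≈ 67.92%

0.6792 (67.92%)


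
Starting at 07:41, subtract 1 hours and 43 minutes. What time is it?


05:58

Start: 461 minutes from midnight
Subtract: 103 minutes
Remaining: 461 - 103 = 358
Hours: 5, Minutes: 58


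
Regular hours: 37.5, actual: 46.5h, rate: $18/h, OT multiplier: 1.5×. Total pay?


$918.00

Regular: 37.5h × $18 = $675.00
Overtime: 46.5 - 37.5 = 9.0h
OT pay: 9.0h × $18 × 1.5 = $243.00
Total = $675.00 + $243.00 = $918.00


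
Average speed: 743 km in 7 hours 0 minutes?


106.1 km/h

Distance: 743 km
Time: 7 hours
Speed = 743 / 7 ≈ 106.1 km/h


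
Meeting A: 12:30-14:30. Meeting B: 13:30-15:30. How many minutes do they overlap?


60 minutes

Meeting A: 750-870 (in minutes from midnight)
Meeting B: 810-930
Overlap start = max(750, 810) = 810
Overlap end = min(870, 930) = 870
Overlap = max(0, 870 - 810) = 60 min


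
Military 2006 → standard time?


8:06 PM

Hour: 20
20 - 12 = 8 → PM


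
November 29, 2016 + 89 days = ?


Start: November 29, 2016
Add 89 days
November 29 → December 1: 30 - 29 + 1 = 2 days (89 - 2 = 87 left)
December 1 → January 1: 31 - 1 + 1 = 31 days (87 - 31 = 56 left)
January 1 → February 1: 31 - 1 + 1 = 31 days (56 - 31 = 25 left)
February 1 + 25 = February 26, 2017

February 26, 2017


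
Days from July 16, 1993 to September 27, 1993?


From July 16, 1993 to September 27, 1993
Rest of July 1993: 31 - 16 = 15
Full months: August 31
Days into September 1993: 27
Total = 15 + 31 + 27 = 73 days

73 days


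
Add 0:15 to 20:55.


Start: 1255 minutes from midnight
Add: 15 minutes
Total: 1270 minutes
Hours: 1270 ÷ 60 = 21 remainder 10

21:10


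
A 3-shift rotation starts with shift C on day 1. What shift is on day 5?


Shift A

Shifts: A, B, C
Start: C (index 2)
Day 5: (2 + 5 - 1) mod 3
= 6 mod 3
= 0
Index 0 → shift A


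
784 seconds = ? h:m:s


0h 13m 4s

Hours: 784 ÷ 3600 = 0 remainder 784
Minutes: 784 ÷ 60 = 13 remainder 4
Seconds: 4


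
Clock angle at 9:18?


171.0°

Hour hand = 9×30 + 18×0.5 = 279.0°
Minute hand = 18×6 = 108°
Difference = |279.0 - 108| = 171.0°


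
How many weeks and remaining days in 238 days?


Weeks: 238 ÷ 7 = 34 remainder 0

34 weeks 0 days


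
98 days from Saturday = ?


Start: Saturday (index 5)
(5 + 98) mod 7
= 103 mod 7
= 5
Index 5 → Saturday

Saturday


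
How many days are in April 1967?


30 days

Month: April (month 4)
April has 30 days


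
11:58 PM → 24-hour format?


Input: 11:58 PM
PM: 11 + 12 = 23

23:58


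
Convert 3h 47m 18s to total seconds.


13638 seconds

Hours: 3 × 3600 = 10800
Minutes: 47 × 60 = 2820
Seconds: 18
Total = 10800 + 2820 + 18 = 13638


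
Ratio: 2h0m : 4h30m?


Duration 1: 120 minutes
Duration 2: 270 minutes
Ratio = 120:270
GCD = 30
Simplified = 4:9
As a decimal: 4/9 ≈ 0.44

4:9 (0.44)


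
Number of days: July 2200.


Month: July (month 7)
July has 31 days

31 days


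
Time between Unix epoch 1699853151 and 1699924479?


71328 seconds (19.8 hours / 0.83 days)

Difference = 1699924479 - 1699853151 = 71328 seconds
In hours: 71328 / 3600 ≈ 19.8
In days: 71328 / 86400 ≈ 0.83


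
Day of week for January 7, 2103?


Zeller's congruence:
q=7, m=13, k=2, j=21
h = (7 + ⌊13×14/5⌋ + 2 + ⌊2/4⌋ + ⌊21/4⌋ - 2×21) mod 7
= (7 + 36 + 2 + 0 + 5 - 42) mod 7
= 8 mod 7 = 1
h=1 → Sunday

Sunday


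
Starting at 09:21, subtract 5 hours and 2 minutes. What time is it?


Start: 561 minutes from midnight
Subtract: 302 minutes
Remaining: 561 - 302 = 259
Hours: 4, Minutes: 19

04:19


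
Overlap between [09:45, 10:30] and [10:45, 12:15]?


Meeting A: 585-630 (in minutes from midnight)
Meeting B: 645-735
Overlap start = max(585, 645) = 645
Overlap end = min(630, 735) = 630
Overlap = max(0, 630 - 645) = 0 min

0 minutes


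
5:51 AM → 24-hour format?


Input: 5:51 AM
AM hour stays: 5

05:51


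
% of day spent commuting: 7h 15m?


Time: 435 minutes
Day: 1440 minutes
Percentage = (435/1440) × 100 ≈ 30.2%

30.2%


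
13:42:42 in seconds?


49362 seconds

Hours: 13 × 3600 = 46800
Minutes: 42 × 60 = 2520
Seconds: 42
Total = 46800 + 2520 + 42 = 49362


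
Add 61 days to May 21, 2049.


July 21, 2049

Start: May 21, 2049
Add 61 days
May 21 → June 1: 31 - 21 + 1 = 11 days (61 - 11 = 50 left)
June 1 → July 1: 30 - 1 + 1 = 30 days (50 - 30 = 20 left)
July 1 + 20 = July 21, 2049


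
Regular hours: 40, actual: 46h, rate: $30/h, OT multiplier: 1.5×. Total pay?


$1470.00

Regular: 40h × $30 = $1200.00
Overtime: 46 - 40 = 6h
OT pay: 6h × $30 × 1.5 = $270.00
Total = $1200.00 + $270.00 = $1470.00


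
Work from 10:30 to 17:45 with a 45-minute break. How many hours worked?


Total time = (17×60+45) - (10×60+30)
= 1065 - 630 = 435 min
Minus break: 435 - 45 = 390 min
= 6h 30m

6h 30m (390 minutes)


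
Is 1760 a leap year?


Rules: divisible by 4 AND (not by 100 OR by 400)
1760 ÷ 4 = 440 exactly → divisible by 4
1760 ÷ 100 = 17 remainder 60 → not divisible by 100
Divisible by 4 but not by 100 → leap year

Yes


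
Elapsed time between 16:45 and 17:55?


End time in minutes: 17×60 + 55 = 1075
Start time in minutes: 16×60 + 45 = 1005
Difference = 1075 - 1005 = 70 minutes
= 1 hours 10 minutes

1h 10m


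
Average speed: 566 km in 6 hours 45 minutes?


83.9 km/h

Distance: 566 km
Time: 6h 45m = 405 min = 405/60 = 27/4 hours
Speed = 566 ÷ (27/4) = 566 × 4 / 27 = 2264/27 ≈ 83.9 km/h


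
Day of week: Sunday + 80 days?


Start: Sunday (index 6)
(6 + 80) mod 7
= 86 mod 7
= 2
Index 2 → Wednesday

Wednesday


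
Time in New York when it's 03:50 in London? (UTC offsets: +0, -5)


Time difference = UTC-5 - UTC+0 = -5 hours
New hour = (3 -5) mod 24
= -2 mod 24 = 22
Minutes unchanged → 22:50; -2 < 0 → previous day

22:50 (previous day)


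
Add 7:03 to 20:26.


03:29 (next day)

Start: 1226 minutes from midnight
Add: 423 minutes
Total: 1649 minutes
Hours: 1649 ÷ 60 = 27 remainder 29
27 ≥ 24 → 27 - 24 = 3 (next day)


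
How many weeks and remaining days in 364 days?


52 weeks 0 days

Weeks: 364 ÷ 7 = 52 remainder 0


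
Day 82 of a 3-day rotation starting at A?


Shift A

Shifts: A, B, C
Start: A (index 0)
Day 82: (0 + 82 - 1) mod 3
= 81 mod 3
= 0
Index 0 → shift A


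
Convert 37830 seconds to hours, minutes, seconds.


Hours: 37830 ÷ 3600 = 10 remainder 1830
Minutes: 1830 ÷ 60 = 30 remainder 30
Seconds: 30

10h 30m 30s


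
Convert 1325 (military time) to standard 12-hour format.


1:25 PM

Hour: 13
13 - 12 = 1 → PM


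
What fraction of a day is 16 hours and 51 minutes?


0.7021 (70.21%)

Total minutes: 16×60 + 51 = 1011
Day = 24×60 = 1440 minutes
Fraction = 1011/1440 ≈ 0.7021
As a percentage: 1011/1440 × 100 ≈ 70.21%


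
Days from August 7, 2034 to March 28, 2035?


From August 7, 2034 to March 28, 2035
Rest of August 2034: 31 - 7 = 24
Full months: September 30, October 31, November 30, December 31, January 31, February 2035 28
Days into March 2035: 28
Total = 24 + 30 + 31 + 30 + 31 + 31 + 28 + 28 = 233 days

233 days


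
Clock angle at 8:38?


31.0°

Hour hand = 8×30 + 38×0.5 = 259.0°
Minute hand = 38×6 = 228°
Difference = |259.0 - 228| = 31.0°


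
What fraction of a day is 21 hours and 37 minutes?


Total minutes: 21×60 + 37 = 1297
Day = 24×60 = 1440 minutes
Fraction = 1297/1440 ≈ 0.9007
As a percentage: 1297/1440 × 100 ≈ 90.07%

0.9007 (90.07%)


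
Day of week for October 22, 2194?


Zeller's congruence:
q=22, m=10, k=94, j=21
h = (22 + ⌊13×11/5⌋ + 94 + ⌊94/4⌋ + ⌊21/4⌋ - 2×21) mod 7
= (22 + 28 + 94 + 23 + 5 - 42) mod 7
= 130 mod 7 = 4
h=4 → Wednesday

Wednesday


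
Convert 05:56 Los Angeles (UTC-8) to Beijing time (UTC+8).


21:56

Time difference = UTC+8 - UTC-8 = +16 hours
New hour = (5 + 16) mod 24
= 21 mod 24 = 21
Minutes unchanged → 21:56


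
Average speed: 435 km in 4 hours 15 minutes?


Distance: 435 km
Time: 4h 15m = 255 min = 255/60 = 17/4 hours
Speed = 435 ÷ (17/4) = 435 × 4 / 17 = 1740/17 ≈ 102.4 km/h

102.4 km/h


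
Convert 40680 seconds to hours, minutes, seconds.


Hours: 40680 ÷ 3600 = 11 remainder 1080
Minutes: 1080 ÷ 60 = 18 remainder 0
Seconds: 0

11h 18m 0s


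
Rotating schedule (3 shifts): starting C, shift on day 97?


Shift C

Shifts: A, B, C
Start: C (index 2)
Day 97: (2 + 97 - 1) mod 3
= 98 mod 3
= 2
Index 2 → shift C


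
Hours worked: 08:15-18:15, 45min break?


9h 15m (555 minutes)

Total time = (18×60+15) - (8×60+15)
= 1095 - 495 = 600 min
Minus break: 600 - 45 = 555 min
= 9h 15m


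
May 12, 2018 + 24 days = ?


June 5, 2018

Start: May 12, 2018
Add 24 days
May 12 → June 1: 31 - 12 + 1 = 20 days (24 - 20 = 4 left)
June 1 + 4 = June 5, 2018


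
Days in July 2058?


31 days

Month: July (month 7)
July has 31 days


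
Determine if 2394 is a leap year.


Rules: divisible by 4 AND (not by 100 OR by 400)
2394 ÷ 4 = 598 remainder 2 → not divisible by 4
Not divisible by 4 → not a leap year

No


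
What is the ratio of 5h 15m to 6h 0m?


7:8 (0.88)

Duration 1: 315 minutes
Duration 2: 360 minutes
Ratio = 315:360
GCD = 45
Simplified = 7:8
As a decimal: 7/8 ≈ 0.88


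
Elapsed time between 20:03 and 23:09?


3h 6m

End time in minutes: 23×60 + 9 = 1389
Start time in minutes: 20×60 + 3 = 1203
Difference = 1389 - 1203 = 186 minutes
= 3 hours 6 minutes


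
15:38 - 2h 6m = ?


Start: 938 minutes from midnight
Subtract: 126 minutes
Remaining: 938 - 126 = 812
Hours: 13, Minutes: 32

13:32


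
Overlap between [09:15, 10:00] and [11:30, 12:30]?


Meeting A: 555-600 (in minutes from midnight)
Meeting B: 690-750
Overlap start = max(555, 690) = 690
Overlap end = min(600, 750) = 600
Overlap = max(0, 600 - 690) = 0 min

0 minutes


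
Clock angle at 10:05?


Hour hand = 10×30 + 5×0.5 = 302.5°
Minute hand = 5×6 = 30°
Difference = |302.5 - 30| = 272.5°
Since > 180°: 360 - 272.5 = 87.5°

87.5°


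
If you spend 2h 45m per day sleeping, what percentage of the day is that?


11.5%

Time: 165 minutes
Day: 1440 minutes
Percentage = (165/1440) × 100 ≈ 11.5%


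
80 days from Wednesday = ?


Saturday

Start: Wednesday (index 2)
(2 + 80) mod 7
= 82 mod 7
= 5
Index 5 → Saturday


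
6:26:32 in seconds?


Hours: 6 × 3600 = 21600
Minutes: 26 × 60 = 1560
Seconds: 32
Total = 21600 + 1560 + 32 = 23192

23192 seconds


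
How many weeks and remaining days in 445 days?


Weeks: 445 ÷ 7 = 63 remainder 4

63 weeks 4 days


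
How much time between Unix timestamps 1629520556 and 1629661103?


Difference = 1629661103 - 1629520556 = 140547 seconds
In hours: 140547 / 3600 ≈ 39.0
In days: 140547 / 86400 ≈ 1.63

140547 seconds (39.0 hours / 1.63 days)


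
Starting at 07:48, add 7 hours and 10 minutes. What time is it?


14:58

Start: 468 minutes from midnight
Add: 430 minutes
Total: 898 minutes
Hours: 898 ÷ 60 = 14 remainder 58


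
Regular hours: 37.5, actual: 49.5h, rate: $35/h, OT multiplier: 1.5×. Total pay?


$1942.50

Regular: 37.5h × $35 = $1312.50
Overtime: 49.5 - 37.5 = 12.0h
OT pay: 12.0h × $35 × 1.5 = $630.00
Total = $1312.50 + $630.00 = $1942.50


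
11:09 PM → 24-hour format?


23:09

Input: 11:09 PM
PM: 11 + 12 = 23


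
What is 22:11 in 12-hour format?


10:11 PM

Hour: 22
22 - 12 = 10 → PM


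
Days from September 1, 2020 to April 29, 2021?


From September 1, 2020 to April 29, 2021
Rest of September 2020: 30 - 1 = 29
Full months: October 31, November 30, December 31, January 31, February 2021 28, March 31
Days into April 2021: 29
Total = 29 + 31 + 30 + 31 + 31 + 28 + 31 + 29 = 240 days

240 days


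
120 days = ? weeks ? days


17 weeks 1 days

Weeks: 120 ÷ 7 = 17 remainder 1


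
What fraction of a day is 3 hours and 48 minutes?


0.1583 (15.83%)

Total minutes: 3×60 + 48 = 228
Day = 24×60 = 1440 minutes
Fraction = 228/1440 ≈ 0.1583
As a percentage: 228/1440 × 100 ≈ 15.83%


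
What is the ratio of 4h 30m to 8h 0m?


9:16 (0.56)

Duration 1: 270 minutes
Duration 2: 480 minutes
Ratio = 270:480
GCD = 30
Simplified = 9:16
As a decimal: 9/16 ≈ 0.56


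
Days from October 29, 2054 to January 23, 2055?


86 days

From October 29, 2054 to January 23, 2055
Rest of October 2054: 31 - 29 = 2
Full months: November 30, December 31
Days into January 2055: 23
Total = 2 + 30 + 31 + 23 = 86 days


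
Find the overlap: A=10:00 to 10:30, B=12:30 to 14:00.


Meeting A: 600-630 (in minutes from midnight)
Meeting B: 750-840
Overlap start = max(600, 750) = 750
Overlap end = min(630, 840) = 630
Overlap = max(0, 630 - 750) = 0 min

0 minutes


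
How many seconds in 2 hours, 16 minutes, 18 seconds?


Hours: 2 × 3600 = 7200
Minutes: 16 × 60 = 960
Seconds: 18
Total = 7200 + 960 + 18 = 8178

8178 seconds


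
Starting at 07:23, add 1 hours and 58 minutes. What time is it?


Start: 443 minutes from midnight
Add: 118 minutes
Total: 561 minutes
Hours: 561 ÷ 60 = 9 remainder 21

09:21


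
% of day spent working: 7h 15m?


Time: 435 minutes
Day: 1440 minutes
Percentage = (435/1440) × 100 ≈ 30.2%

30.2%


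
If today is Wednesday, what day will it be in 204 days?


Start: Wednesday (index 2)
(2 + 204) mod 7
= 206 mod 7
= 3
Index 3 → Thursday

Thursday


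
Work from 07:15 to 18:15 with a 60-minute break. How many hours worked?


Total time = (18×60+15) - (7×60+15)
= 1095 - 435 = 660 min
Minus break: 660 - 60 = 600 min
= 10h 0m

10h 0m (600 minutes)


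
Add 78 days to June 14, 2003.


Start: June 14, 2003
Add 78 days
June 14 → July 1: 30 - 14 + 1 = 17 days (78 - 17 = 61 left)
July 1 → August 1: 31 - 1 + 1 = 31 days (61 - 31 = 30 left)
August 1 + 30 = August 31, 2003

August 31, 2003


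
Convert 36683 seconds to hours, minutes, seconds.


10h 11m 23s

Hours: 36683 ÷ 3600 = 10 remainder 683
Minutes: 683 ÷ 60 = 11 remainder 23
Seconds: 23


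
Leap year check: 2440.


Rules: divisible by 4 AND (not by 100 OR by 400)
2440 ÷ 4 = 610 exactly → divisible by 4
2440 ÷ 100 = 24 remainder 40 → not divisible by 100
Divisible by 4 but not by 100 → leap year

Yes


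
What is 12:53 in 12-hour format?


Hour: 12
12 → 12 PM (noon)

12:53 PM


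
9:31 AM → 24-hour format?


Input: 9:31 AM
AM hour stays: 9

09:31


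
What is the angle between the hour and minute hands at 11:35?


137.5°

Hour hand = 11×30 + 35×0.5 = 347.5°
Minute hand = 35×6 = 210°
Difference = |347.5 - 210| = 137.5°


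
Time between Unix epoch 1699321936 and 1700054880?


Difference = 1700054880 - 1699321936 = 732944 seconds
In hours: 732944 / 3600 ≈ 203.6
In days: 732944 / 86400 ≈ 8.48

732944 seconds (203.6 hours / 8.48 days)


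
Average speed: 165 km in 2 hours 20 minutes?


70.7 km/h

Distance: 165 km
Time: 2h 20m = 140 min = 140/60 = 7/3 hours
Speed = 165 ÷ (7/3) = 165 × 3 / 7 = 495/7 ≈ 70.7 km/h


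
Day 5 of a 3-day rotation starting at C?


Shifts: A, B, C
Start: C (index 2)
Day 5: (2 + 5 - 1) mod 3
= 6 mod 3
= 0
Index 0 → shift A

Shift A


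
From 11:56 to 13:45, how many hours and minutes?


1h 49m

End time in minutes: 13×60 + 45 = 825
Start time in minutes: 11×60 + 56 = 716
Difference = 825 - 716 = 109 minutes
= 1 hours 49 minutes


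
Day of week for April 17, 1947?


Zeller's congruence:
q=17, m=4, k=47, j=19
h = (17 + ⌊13×5/5⌋ + 47 + ⌊47/4⌋ + ⌊19/4⌋ - 2×19) mod 7
= (17 + 13 + 47 + 11 + 4 - 38) mod 7
= 54 mod 7 = 5
h=5 → Thursday

Thursday


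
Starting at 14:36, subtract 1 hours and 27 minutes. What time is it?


Start: 876 minutes from midnight
Subtract: 87 minutes
Remaining: 876 - 87 = 789
Hours: 13, Minutes: 9

13:09


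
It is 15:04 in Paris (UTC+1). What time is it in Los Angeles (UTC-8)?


Time difference = UTC-8 - UTC+1 = -9 hours
New hour = (15 -9) mod 24
= 6 mod 24 = 6
Minutes unchanged → 06:04

06:04


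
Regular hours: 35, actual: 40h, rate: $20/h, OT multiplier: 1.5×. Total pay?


Regular: 35h × $20 = $700.00
Overtime: 40 - 35 = 5h
OT pay: 5h × $20 × 1.5 = $150.00
Total = $700.00 + $150.00 = $850.00

$850.00
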